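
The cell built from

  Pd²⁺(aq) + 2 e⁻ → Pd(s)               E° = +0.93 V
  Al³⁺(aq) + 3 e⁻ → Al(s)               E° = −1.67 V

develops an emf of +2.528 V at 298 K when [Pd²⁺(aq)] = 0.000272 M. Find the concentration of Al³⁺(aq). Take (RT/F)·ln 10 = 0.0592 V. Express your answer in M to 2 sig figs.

0.020 M

With Pd²⁺/Pd at the cathode and Al³⁺/Al at the anode, E°cell = +0.93 − (−1.67) = +2.60 V (n = 6).
Since E = E° − (0.0592/n)·log Q, log Q = n(E° − E)/0.0592 = 7.297.
Balancing electrons gives 3 Pd²⁺(aq) + 2 Al(s) → 3 Pd(s) + 2 Al³⁺(aq); thus Q = [Al³⁺(aq)]^2 / [Pd²⁺(aq)]^3.
Substituting the known concentrations and solving, log [Al³⁺(aq)] = −1.700 and [Al³⁺(aq)] = 0.020 M.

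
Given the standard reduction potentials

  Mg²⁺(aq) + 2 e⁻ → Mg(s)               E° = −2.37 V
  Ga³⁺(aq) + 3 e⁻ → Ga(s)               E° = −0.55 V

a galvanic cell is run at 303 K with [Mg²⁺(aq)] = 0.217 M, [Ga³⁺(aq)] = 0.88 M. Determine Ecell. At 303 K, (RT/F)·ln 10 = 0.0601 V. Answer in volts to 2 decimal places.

Since E°(Ga³⁺/Ga) > E°(Mg²⁺/Mg), Ga³⁺/Ga serves as the cathode.
E°cell = −0.55 − (−2.37) = +1.82 V, with n = 6 electrons transferred.
For the overall reaction 2 Ga³⁺(aq) + 3 Mg(s) → 2 Ga(s) + 3 Mg²⁺(aq), Q = [Mg²⁺(aq)]^3 / [Ga³⁺(aq)]^2 = 0.0132, giving log Q = −1.880.
By the Nernst equation, E = +1.82 − (0.0601/6)·(−1.880) = +1.84 V.

+1.84 V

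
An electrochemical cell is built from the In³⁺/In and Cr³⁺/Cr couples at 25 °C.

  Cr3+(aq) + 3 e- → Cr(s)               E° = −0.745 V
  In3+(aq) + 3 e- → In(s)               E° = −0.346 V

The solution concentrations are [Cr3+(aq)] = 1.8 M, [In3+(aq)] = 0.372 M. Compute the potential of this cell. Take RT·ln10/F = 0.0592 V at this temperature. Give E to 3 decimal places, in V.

In³⁺/In is reduced (cathode, E° = −0.346 V) and Cr³⁺/Cr is oxidized (anode).
The standard potential is −0.346 − (−0.745) = +0.399 V and the balanced reaction transfers n = 3 electrons.
The balanced reaction is In3+(aq) + Cr(s) → In(s) + Cr3+(aq), so Q = [Cr3+(aq)] / [In3+(aq)] = 4.84 and log Q = 0.685.
By the Nernst equation, E = +0.399 − (0.0592/3)·(0.685) = +0.385 V.

+0.385 V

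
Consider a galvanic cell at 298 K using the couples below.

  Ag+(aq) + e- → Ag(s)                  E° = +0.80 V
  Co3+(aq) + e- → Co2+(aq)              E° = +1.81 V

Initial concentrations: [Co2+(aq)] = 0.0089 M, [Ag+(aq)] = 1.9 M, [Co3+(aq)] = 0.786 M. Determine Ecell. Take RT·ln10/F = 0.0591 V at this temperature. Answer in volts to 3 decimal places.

+1.109 V

Since E°(Co³⁺/Co²⁺) > E°(Ag⁺/Ag), Co³⁺/Co²⁺ serves as the cathode.
E°cell = E°cat − E°an = +1.81 − (+0.80) = +1.01 V; n = 1.
For the overall reaction Co3+(aq) + Ag(s) → Co2+(aq) + Ag+(aq), Q = ([Co2+(aq)]·[Ag+(aq)]) / [Co3+(aq)] = 0.0215, giving log Q = −1.667.
By the Nernst equation, E = +1.01 − (0.0591/1)·(−1.667) = +1.109 V.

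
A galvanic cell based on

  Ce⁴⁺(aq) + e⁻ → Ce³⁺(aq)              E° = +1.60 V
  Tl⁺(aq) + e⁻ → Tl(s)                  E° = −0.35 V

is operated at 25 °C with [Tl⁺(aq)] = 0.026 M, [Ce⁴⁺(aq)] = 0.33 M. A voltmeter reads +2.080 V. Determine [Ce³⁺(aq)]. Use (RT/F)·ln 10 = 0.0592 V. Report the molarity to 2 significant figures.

Ce⁴⁺/Ce³⁺ is the cathode (higher E°); E°cell = +1.60 − (−0.35) = +1.95 V with n = 1.
Since E = E° − (0.0592/n)·log Q, log Q = n(E° − E)/0.0592 = −2.196.
The balanced reaction is Ce⁴⁺(aq) + Tl(s) → Ce³⁺(aq) + Tl⁺(aq), so Q = ([Ce³⁺(aq)]·[Tl⁺(aq)]) / [Ce⁴⁺(aq)].
Isolating [Ce³⁺(aq)] in Q = 10^{−2.196} yields log [Ce³⁺(aq)] = −1.092, i.e. 0.081 M.

0.081 M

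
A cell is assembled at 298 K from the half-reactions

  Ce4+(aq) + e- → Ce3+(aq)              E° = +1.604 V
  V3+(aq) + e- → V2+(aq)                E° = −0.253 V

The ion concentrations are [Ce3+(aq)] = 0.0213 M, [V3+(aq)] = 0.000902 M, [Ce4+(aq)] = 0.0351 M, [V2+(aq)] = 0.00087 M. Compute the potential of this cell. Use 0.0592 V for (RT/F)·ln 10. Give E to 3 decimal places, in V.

Ce⁴⁺/Ce³⁺ is reduced (cathode, E° = +1.604 V) and V³⁺/V²⁺ is oxidized (anode).
E°cell = +1.604 − (−0.253) = +1.857 V, with n = 1 electron transferred.
For the overall reaction Ce4+(aq) + V2+(aq) → Ce3+(aq) + V3+(aq), Q = ([Ce3+(aq)]·[V3+(aq)]) / ([Ce4+(aq)]·[V2+(aq)]) = 0.629, giving log Q = −0.201.
By the Nernst equation, E = +1.857 − (0.0592/1)·(−0.201) = +1.869 V.

+1.869 V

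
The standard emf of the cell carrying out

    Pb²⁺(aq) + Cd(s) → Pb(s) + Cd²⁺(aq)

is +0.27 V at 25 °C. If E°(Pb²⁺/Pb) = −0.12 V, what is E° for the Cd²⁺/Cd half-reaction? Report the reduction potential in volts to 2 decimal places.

−0.39 V

In the reaction as written the Pb²⁺/Pb couple is reduced (cathode) and Cd²⁺/Cd is oxidized (anode), so E°cell = E°(Pb²⁺/Pb) − E°(Cd²⁺/Cd).
E°(Cd²⁺/Cd) = E°(cathode) − E°cell = −0.12 − (+0.27) = −0.39 V.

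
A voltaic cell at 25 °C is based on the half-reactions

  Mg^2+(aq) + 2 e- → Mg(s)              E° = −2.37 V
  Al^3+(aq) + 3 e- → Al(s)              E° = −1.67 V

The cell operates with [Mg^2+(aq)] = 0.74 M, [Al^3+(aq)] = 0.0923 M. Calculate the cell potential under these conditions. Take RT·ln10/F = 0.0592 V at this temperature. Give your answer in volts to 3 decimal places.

Since E°(Al³⁺/Al) > E°(Mg²⁺/Mg), Al³⁺/Al serves as the cathode.
E°cell = −1.67 − (−2.37) = +0.70 V, with n = 6 electrons transferred.
Balancing gives 2 Al^3+(aq) + 3 Mg(s) → 2 Al(s) + 3 Mg^2+(aq); hence Q = [Mg^2+(aq)]^3 / [Al^3+(aq)]^2 = 47.6 (log Q = 1.677).
By the Nernst equation, E = +0.70 − (0.0592/6)·(1.677) = +0.683 V.

+0.683 V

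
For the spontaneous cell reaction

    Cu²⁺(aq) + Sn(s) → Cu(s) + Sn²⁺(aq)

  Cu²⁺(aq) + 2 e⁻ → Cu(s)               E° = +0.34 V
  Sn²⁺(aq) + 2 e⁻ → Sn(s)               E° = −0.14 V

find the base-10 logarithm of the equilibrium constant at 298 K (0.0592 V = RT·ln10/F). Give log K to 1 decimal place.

log K = 16.2

The Cu²⁺/Cu couple is reduced (cathode); E°cell = +0.34 − (−0.14) = +0.48 V with n = 2.
At equilibrium E = 0, so log K = nE°cell / 0.0592 = (2)(+0.48) / 0.0592 = 16.2.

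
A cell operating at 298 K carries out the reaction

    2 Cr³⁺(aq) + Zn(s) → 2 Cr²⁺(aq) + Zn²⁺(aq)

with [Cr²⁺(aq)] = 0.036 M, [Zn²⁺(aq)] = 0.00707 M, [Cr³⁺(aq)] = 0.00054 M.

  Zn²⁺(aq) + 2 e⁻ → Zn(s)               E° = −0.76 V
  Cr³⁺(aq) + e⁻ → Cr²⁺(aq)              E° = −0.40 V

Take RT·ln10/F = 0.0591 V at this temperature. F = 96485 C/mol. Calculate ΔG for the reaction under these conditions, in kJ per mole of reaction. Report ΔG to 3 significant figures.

−60.9 kJ/mol

With Cr³⁺/Cr²⁺ reduced at the cathode, E°cell = −0.40 − (−0.76) = +0.36 V and n = 2.
The reaction quotient is ([Cr²⁺(aq)]^2·[Zn²⁺(aq)]) / [Cr³⁺(aq)]^2 = 31.4; by Nernst, E = +0.36 − (0.0591/2)(1.497) = +0.3158 V.
Finally ΔG = −nFE = −(2)(96485 C/mol)(+0.3158 V) = −60.9 kJ/mol.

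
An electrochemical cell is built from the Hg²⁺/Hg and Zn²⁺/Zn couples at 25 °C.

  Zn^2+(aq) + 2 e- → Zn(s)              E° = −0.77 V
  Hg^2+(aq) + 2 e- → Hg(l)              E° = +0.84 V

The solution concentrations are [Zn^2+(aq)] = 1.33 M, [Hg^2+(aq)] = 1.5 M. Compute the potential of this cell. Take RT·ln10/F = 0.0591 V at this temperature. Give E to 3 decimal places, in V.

+1.612 V

Since E°(Hg²⁺/Hg) > E°(Zn²⁺/Zn), Hg²⁺/Hg serves as the cathode.
The standard potential is +0.84 − (−0.77) = +1.61 V and the balanced reaction transfers n = 2 electrons.
The balanced reaction is Hg^2+(aq) + Zn(s) → Hg(l) + Zn^2+(aq), so Q = [Zn^2+(aq)] / [Hg^2+(aq)] = 0.887 and log Q = −0.052.
E = E° − (0.0591/n)·log Q = +1.61 − (0.0591/2)(−0.052) = +1.612 V.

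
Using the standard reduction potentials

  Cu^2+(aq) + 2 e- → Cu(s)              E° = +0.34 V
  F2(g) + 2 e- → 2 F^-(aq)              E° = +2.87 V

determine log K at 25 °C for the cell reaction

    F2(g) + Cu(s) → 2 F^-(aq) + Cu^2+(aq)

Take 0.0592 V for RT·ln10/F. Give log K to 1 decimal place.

The F₂/F⁻ couple is reduced (cathode); E°cell = +2.87 − (+0.34) = +2.53 V with n = 2.
At equilibrium E = 0, so log K = nE°cell / 0.0592 = (2)(+2.53) / 0.0592 = 85.5.

log K = 85.5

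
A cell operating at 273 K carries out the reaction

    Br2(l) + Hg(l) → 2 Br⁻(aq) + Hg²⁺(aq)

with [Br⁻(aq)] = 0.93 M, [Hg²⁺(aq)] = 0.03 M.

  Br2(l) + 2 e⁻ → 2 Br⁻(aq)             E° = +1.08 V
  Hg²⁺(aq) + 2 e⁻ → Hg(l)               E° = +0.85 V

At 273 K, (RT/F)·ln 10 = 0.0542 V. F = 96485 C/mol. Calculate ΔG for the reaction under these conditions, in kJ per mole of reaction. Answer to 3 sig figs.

E°cell = +1.08 − (+0.85) = +0.23 V; the balanced reaction transfers n = 2 electrons.
The reaction quotient is [Br⁻(aq)]^2·[Hg²⁺(aq)] = 0.0259; by Nernst, E = +0.23 − (0.0542/2)(−1.586) = +0.2730 V.
ΔG = −nFE = −(2)(96485)(+0.2730) J/mol = −52.7 kJ/mol.

−52.7 kJ/mol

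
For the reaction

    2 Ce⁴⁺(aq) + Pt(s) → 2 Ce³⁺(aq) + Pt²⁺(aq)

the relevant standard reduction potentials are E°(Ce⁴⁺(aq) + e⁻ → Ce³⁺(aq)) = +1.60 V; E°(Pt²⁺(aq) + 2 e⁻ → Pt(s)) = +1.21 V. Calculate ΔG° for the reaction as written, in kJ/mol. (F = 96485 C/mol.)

In the reaction as written Ce⁴⁺(aq) is reduced, so the Ce⁴⁺/Ce³⁺ couple is the cathode and Pt²⁺/Pt is the anode.
E°cell = +1.60 − (+1.21) = +0.39 V; balancing electrons gives n = 2.
ΔG° = −nFE°cell = −(2)(96485)(+0.39) J/mol = −75.3 kJ/mol.

−75.3 kJ/mol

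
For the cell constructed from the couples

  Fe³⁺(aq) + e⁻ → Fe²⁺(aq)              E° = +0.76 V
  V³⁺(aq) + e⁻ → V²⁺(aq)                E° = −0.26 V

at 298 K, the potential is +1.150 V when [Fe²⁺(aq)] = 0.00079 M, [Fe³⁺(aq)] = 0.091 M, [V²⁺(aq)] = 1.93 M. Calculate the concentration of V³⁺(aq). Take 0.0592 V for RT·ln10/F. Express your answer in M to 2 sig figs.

With Fe³⁺/Fe²⁺ at the cathode and V³⁺/V²⁺ at the anode, E°cell = +0.76 − (−0.26) = +1.02 V (n = 1).
Rearranging E = E° − (0.0592/n)·log Q gives log Q = 1(+1.02 − (+1.150))/0.0592 = −2.196.
The balanced reaction is Fe³⁺(aq) + V²⁺(aq) → Fe²⁺(aq) + V³⁺(aq), so Q = ([Fe²⁺(aq)]·[V³⁺(aq)]) / ([Fe³⁺(aq)]·[V²⁺(aq)]).
Solving for the unknown gives log [V³⁺(aq)] = 0.151, so [V³⁺(aq)] ≈ 1.4 M.

1.4 M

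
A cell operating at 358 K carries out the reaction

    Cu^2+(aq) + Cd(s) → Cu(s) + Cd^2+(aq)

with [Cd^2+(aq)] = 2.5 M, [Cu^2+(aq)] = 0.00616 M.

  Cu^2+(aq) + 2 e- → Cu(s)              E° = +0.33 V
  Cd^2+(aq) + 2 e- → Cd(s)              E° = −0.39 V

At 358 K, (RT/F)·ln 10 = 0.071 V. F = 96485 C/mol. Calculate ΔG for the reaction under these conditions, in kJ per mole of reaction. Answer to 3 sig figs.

E°cell = +0.33 − (−0.39) = +0.72 V; the balanced reaction transfers n = 2 electrons.
Here Q = [Cd^2+(aq)] / [Cu^2+(aq)] = 406 (log Q = 2.608), giving E = +0.72 − (0.071/2)·(2.608) = +0.6274 V.
Finally ΔG = −nFE = −(2)(96485 C/mol)(+0.6274 V) = −121 kJ/mol.

−121 kJ/mol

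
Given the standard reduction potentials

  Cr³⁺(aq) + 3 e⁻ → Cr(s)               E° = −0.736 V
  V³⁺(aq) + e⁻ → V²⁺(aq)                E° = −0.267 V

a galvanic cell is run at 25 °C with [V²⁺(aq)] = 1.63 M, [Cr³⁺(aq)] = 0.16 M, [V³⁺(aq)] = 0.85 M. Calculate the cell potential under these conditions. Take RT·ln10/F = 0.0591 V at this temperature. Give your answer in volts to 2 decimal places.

+0.47 V

Since E°(V³⁺/V²⁺) > E°(Cr³⁺/Cr), V³⁺/V²⁺ serves as the cathode.
The standard potential is −0.267 − (−0.736) = +0.469 V and the balanced reaction transfers n = 3 electrons.
Balancing gives 3 V³⁺(aq) + Cr(s) → 3 V²⁺(aq) + Cr³⁺(aq); hence Q = ([V²⁺(aq)]^3·[Cr³⁺(aq)]) / [V³⁺(aq)]^3 = 1.13 (log Q = 0.052).
E = E° − (0.0591/n)·log Q = +0.469 − (0.0591/3)(0.052) = +0.47 V.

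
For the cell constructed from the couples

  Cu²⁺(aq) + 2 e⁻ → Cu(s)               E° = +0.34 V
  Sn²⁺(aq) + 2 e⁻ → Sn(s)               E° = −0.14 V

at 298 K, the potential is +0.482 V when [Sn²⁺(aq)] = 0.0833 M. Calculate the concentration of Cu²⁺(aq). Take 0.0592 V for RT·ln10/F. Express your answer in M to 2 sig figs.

With Cu²⁺/Cu at the cathode and Sn²⁺/Sn at the anode, E°cell = +0.34 − (−0.14) = +0.48 V (n = 2).
From the Nernst equation, log Q = n(E° − E)/0.0592 = 2·(+0.48 − (+0.482))/0.0592 = −0.068.
For Cu²⁺(aq) + Sn(s) → Cu(s) + Sn²⁺(aq), the reaction quotient is Q = [Sn²⁺(aq)] / [Cu²⁺(aq)].
Solving for the unknown gives log [Cu²⁺(aq)] = −1.011, so [Cu²⁺(aq)] ≈ 0.097 M.

0.097 M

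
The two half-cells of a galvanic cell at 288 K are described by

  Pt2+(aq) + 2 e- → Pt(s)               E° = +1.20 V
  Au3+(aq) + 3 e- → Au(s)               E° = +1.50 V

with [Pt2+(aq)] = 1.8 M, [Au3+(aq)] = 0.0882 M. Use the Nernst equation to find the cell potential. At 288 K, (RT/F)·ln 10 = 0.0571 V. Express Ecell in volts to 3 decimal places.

Since E°(Au³⁺/Au) > E°(Pt²⁺/Pt), Au³⁺/Au serves as the cathode.
E°cell = E°cat − E°an = +1.50 − (+1.20) = +0.30 V; n = 6.
For the overall reaction 2 Au3+(aq) + 3 Pt(s) → 2 Au(s) + 3 Pt2+(aq), Q = [Pt2+(aq)]^3 / [Au3+(aq)]^2 = 750, giving log Q = 2.875.
By the Nernst equation, E = +0.30 − (0.0571/6)·(2.875) = +0.273 V.

+0.273 V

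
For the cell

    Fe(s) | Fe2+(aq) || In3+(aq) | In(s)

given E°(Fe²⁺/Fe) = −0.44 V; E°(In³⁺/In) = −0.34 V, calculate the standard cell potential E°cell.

+0.10 V

By convention the left-hand electrode in cell notation is the anode (oxidation) and the right-hand electrode is the cathode (reduction).
E°cell = E°(right) − E°(left) = −0.34 − (−0.44) = +0.10 V.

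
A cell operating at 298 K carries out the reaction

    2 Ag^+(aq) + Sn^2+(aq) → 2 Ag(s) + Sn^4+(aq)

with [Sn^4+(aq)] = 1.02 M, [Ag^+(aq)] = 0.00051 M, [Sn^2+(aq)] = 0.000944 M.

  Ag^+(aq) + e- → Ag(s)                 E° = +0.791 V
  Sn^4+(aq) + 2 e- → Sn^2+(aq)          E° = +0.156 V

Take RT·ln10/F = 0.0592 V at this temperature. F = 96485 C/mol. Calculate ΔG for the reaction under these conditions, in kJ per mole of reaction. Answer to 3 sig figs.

With Ag⁺/Ag reduced at the cathode, E°cell = +0.791 − (+0.156) = +0.635 V and n = 2.
Here Q = [Sn^4+(aq)] / ([Ag^+(aq)]^2·[Sn^2+(aq)]) = 4.15×10^9 (log Q = 9.618), giving E = +0.635 − (0.0592/2)·(9.618) = +0.3503 V.
Then ΔG = −nFE = −2 × 96485 × +0.3503 J/mol = −67.6 kJ/mol.

−67.6 kJ/mol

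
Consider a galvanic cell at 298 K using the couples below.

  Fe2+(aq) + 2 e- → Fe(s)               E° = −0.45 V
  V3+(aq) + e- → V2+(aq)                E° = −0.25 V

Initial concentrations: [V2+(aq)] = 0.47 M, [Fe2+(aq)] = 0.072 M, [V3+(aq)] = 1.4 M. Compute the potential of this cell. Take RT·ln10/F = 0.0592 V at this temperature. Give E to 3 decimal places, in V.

+0.262 V

V³⁺/V²⁺ is reduced (cathode, E° = −0.25 V) and Fe²⁺/Fe is oxidized (anode).
E°cell = −0.25 − (−0.45) = +0.20 V, with n = 2 electrons transferred.
For the overall reaction 2 V3+(aq) + Fe(s) → 2 V2+(aq) + Fe2+(aq), Q = ([V2+(aq)]^2·[Fe2+(aq)]) / [V3+(aq)]^2 = 0.00811, giving log Q = −2.091.
By the Nernst equation, E = +0.20 − (0.0592/2)·(−2.091) = +0.262 V.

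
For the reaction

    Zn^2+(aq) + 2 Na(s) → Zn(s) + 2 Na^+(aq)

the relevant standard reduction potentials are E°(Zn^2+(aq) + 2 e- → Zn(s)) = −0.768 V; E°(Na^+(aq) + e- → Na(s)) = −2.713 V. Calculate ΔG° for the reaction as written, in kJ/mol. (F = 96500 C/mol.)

In the reaction as written Zn^2+(aq) is reduced, so the Zn²⁺/Zn couple is the cathode and Na⁺/Na is the anode.
E°cell = −0.768 − (−2.713) = +1.945 V; balancing electrons gives n = 2.
ΔG° = −nFE°cell = −(2)(96500)(+1.945) J/mol = −375 kJ/mol.

−375 kJ/mol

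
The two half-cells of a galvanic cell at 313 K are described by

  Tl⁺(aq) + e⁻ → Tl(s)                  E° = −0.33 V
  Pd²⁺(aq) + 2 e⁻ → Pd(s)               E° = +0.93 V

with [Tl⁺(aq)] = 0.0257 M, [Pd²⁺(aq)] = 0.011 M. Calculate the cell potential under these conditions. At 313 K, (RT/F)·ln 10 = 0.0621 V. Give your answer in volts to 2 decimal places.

+1.30 V

Since E°(Pd²⁺/Pd) > E°(Tl⁺/Tl), Pd²⁺/Pd serves as the cathode.
The standard potential is +0.93 − (−0.33) = +1.26 V and the balanced reaction transfers n = 2 electrons.
Balancing gives Pd²⁺(aq) + 2 Tl(s) → Pd(s) + 2 Tl⁺(aq); hence Q = [Tl⁺(aq)]^2 / [Pd²⁺(aq)] = 0.06 (log Q = −1.222).
E = E° − (0.0621/n)·log Q = +1.26 − (0.0621/2)(−1.222) = +1.30 V.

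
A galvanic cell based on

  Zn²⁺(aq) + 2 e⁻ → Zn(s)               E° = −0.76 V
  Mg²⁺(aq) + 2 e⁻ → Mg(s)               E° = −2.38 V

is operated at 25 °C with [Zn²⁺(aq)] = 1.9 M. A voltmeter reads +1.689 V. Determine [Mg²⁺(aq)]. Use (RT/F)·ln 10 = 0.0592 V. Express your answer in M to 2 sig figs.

0.0089 M

Zn²⁺/Zn is the cathode (higher E°); E°cell = −0.76 − (−2.38) = +1.62 V with n = 2.
Rearranging E = E° − (0.0592/n)·log Q gives log Q = 2(+1.62 − (+1.689))/0.0592 = −2.331.
For Zn²⁺(aq) + Mg(s) → Zn(s) + Mg²⁺(aq), the reaction quotient is Q = [Mg²⁺(aq)] / [Zn²⁺(aq)].
Solving for the unknown gives log [Mg²⁺(aq)] = −2.052, so [Mg²⁺(aq)] ≈ 0.0089 M.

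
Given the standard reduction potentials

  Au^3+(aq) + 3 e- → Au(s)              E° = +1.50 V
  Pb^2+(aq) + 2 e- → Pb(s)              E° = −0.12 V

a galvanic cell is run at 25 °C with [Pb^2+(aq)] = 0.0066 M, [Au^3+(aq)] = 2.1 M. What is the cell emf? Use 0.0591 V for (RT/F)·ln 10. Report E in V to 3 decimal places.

+1.691 V

Since E°(Au³⁺/Au) > E°(Pb²⁺/Pb), Au³⁺/Au serves as the cathode.
The standard potential is +1.50 − (−0.12) = +1.62 V and the balanced reaction transfers n = 6 electrons.
For the overall reaction 2 Au^3+(aq) + 3 Pb(s) → 2 Au(s) + 3 Pb^2+(aq), Q = [Pb^2+(aq)]^3 / [Au^3+(aq)]^2 = 6.52×10^−8, giving log Q = −7.186.
By the Nernst equation, E = +1.62 − (0.0591/6)·(−7.186) = +1.691 V.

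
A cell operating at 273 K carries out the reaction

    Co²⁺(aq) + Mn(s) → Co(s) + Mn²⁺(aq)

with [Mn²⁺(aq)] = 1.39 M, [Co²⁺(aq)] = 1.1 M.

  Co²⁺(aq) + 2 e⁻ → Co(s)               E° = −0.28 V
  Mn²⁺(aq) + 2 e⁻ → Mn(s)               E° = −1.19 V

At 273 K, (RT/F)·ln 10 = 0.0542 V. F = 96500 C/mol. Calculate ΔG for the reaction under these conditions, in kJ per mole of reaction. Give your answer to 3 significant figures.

With Co²⁺/Co reduced at the cathode, E°cell = −0.28 − (−1.19) = +0.91 V and n = 2.
Here Q = [Mn²⁺(aq)] / [Co²⁺(aq)] = 1.26 (log Q = 0.102), giving E = +0.91 − (0.0542/2)·(0.102) = +0.9072 V.
ΔG = −nFE = −(2)(96500)(+0.9072) J/mol = −175 kJ/mol.

−175 kJ/mol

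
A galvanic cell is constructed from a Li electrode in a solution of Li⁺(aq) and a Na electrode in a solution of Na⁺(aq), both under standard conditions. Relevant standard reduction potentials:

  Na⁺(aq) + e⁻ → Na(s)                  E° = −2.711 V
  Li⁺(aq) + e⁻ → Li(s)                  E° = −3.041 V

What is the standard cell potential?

+0.330 V

The Na⁺/Na couple has the higher E°, so Na ion is reduced (cathode) and Li is oxidized (anode).
E°cell = E°(cathode) − E°(anode) = −2.711 − (−3.041) = +0.330 V.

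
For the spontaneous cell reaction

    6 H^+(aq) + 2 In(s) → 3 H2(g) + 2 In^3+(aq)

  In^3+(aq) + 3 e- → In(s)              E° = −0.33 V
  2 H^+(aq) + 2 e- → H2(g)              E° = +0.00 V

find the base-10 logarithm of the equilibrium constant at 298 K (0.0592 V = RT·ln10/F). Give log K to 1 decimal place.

The 2H⁺/H₂ couple is reduced (cathode); E°cell = +0.00 − (−0.33) = +0.33 V with n = 6.
At equilibrium E = 0, so log K = nE°cell / 0.0592 = (6)(+0.33) / 0.0592 = 33.4.

log K = 33.4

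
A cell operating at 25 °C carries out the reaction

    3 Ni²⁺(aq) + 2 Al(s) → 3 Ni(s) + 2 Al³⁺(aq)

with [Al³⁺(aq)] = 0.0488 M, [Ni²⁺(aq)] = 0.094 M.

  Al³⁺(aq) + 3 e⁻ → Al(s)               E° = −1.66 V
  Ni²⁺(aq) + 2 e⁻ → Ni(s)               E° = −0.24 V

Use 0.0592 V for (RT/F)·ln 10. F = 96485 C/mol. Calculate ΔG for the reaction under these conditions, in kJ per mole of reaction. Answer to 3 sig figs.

−819 kJ/mol

The standard cell potential is −0.24 − (−1.66) = +1.42 V, with n = 6 electrons in the balanced equation.
The reaction quotient is [Al³⁺(aq)]^2 / [Ni²⁺(aq)]^3 = 2.87; by Nernst, E = +1.42 − (0.0592/6)(0.457) = +1.4155 V.
Then ΔG = −nFE = −6 × 96485 × +1.4155 J/mol = −819 kJ/mol.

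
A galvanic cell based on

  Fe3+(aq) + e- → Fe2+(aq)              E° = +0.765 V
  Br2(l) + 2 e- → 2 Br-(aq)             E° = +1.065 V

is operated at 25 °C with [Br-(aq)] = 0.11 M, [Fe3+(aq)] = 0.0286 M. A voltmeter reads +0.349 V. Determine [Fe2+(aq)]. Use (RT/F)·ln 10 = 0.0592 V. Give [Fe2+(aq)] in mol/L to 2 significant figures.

0.021 M

Br₂/Br⁻ is the cathode (higher E°); E°cell = +1.065 − (+0.765) = +0.300 V with n = 2.
Since E = E° − (0.0592/n)·log Q, log Q = n(E° − E)/0.0592 = −1.655.
Balancing electrons gives Br2(l) + 2 Fe2+(aq) → 2 Br-(aq) + 2 Fe3+(aq); thus Q = ([Br-(aq)]^2·[Fe3+(aq)]^2) / [Fe2+(aq)]^2.
Isolating [Fe2+(aq)] in Q = 10^{−1.655} yields log [Fe2+(aq)] = −1.675, i.e. 0.021 M.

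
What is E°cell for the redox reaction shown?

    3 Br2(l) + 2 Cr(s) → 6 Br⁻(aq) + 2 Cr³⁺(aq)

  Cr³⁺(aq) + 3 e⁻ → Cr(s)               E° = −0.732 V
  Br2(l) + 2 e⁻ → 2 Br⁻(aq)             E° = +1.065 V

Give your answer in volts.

Br2(l) gains electrons, so the Br₂/Br⁻ couple is the cathode; the Cr³⁺/Cr couple is the anode.
E°cell = E°(cathode) − E°(anode) = +1.065 − (−0.732) = +1.797 V.

+1.797 V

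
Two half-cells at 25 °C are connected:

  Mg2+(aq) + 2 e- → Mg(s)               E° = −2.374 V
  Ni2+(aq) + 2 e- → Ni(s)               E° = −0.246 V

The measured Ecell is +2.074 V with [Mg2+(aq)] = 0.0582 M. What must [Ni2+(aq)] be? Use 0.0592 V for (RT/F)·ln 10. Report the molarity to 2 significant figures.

0.00087 M

With Ni²⁺/Ni at the cathode and Mg²⁺/Mg at the anode, E°cell = −0.246 − (−2.374) = +2.128 V (n = 2).
From the Nernst equation, log Q = n(E° − E)/0.0592 = 2·(+2.128 − (+2.074))/0.0592 = 1.824.
Balancing electrons gives Ni2+(aq) + Mg(s) → Ni(s) + Mg2+(aq); thus Q = [Mg2+(aq)] / [Ni2+(aq)].
Substituting the known concentrations and solving, log [Ni2+(aq)] = −3.059 and [Ni2+(aq)] = 0.00087 M.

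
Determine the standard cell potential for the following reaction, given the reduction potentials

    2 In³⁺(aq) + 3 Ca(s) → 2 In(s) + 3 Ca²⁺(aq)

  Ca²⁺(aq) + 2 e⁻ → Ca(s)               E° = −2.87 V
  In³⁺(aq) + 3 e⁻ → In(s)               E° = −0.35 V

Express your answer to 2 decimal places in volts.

In the reaction as written, In³⁺(aq) is reduced (cathode) and Ca²⁺(aq) is produced by oxidation at the anode.
E°cell = E°(cathode) − E°(anode) = −0.35 − (−2.87) = +2.52 V.

+2.52 V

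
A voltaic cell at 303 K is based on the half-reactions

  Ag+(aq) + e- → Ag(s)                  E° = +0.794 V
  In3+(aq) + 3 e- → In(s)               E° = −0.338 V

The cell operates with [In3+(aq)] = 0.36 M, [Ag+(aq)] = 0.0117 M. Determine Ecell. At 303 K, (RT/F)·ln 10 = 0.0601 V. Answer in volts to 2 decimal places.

Since E°(Ag⁺/Ag) > E°(In³⁺/In), Ag⁺/Ag serves as the cathode.
E°cell = +0.794 − (−0.338) = +1.132 V, with n = 3 electrons transferred.
Balancing gives 3 Ag+(aq) + In(s) → 3 Ag(s) + In3+(aq); hence Q = [In3+(aq)] / [Ag+(aq)]^3 = 2.25×10^5 (log Q = 5.352).
Applying E = E° − (RT ln10/nF)·log Q gives +1.132 − (0.0601/3)(5.352) = +1.02 V.

+1.02 V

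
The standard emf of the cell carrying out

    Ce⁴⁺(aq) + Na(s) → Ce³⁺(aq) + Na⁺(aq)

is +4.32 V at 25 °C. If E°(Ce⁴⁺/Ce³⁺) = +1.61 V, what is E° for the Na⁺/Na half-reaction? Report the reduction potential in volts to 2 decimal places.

−2.71 V

In the reaction as written the Ce⁴⁺/Ce³⁺ couple is reduced (cathode) and Na⁺/Na is oxidized (anode), so E°cell = E°(Ce⁴⁺/Ce³⁺) − E°(Na⁺/Na).
E°(Na⁺/Na) = E°(cathode) − E°cell = +1.61 − (+4.32) = −2.71 V.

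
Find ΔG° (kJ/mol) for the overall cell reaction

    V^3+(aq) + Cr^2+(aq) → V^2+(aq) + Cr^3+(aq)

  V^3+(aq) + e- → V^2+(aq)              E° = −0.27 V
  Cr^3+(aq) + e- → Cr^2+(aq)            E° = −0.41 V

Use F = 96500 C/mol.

−13.5 kJ/mol

In the reaction as written V^3+(aq) is reduced, so the V³⁺/V²⁺ couple is the cathode and Cr³⁺/Cr²⁺ is the anode.
E°cell = −0.27 − (−0.41) = +0.14 V; balancing electrons gives n = 1.
ΔG° = −nFE°cell = −(1)(96500)(+0.14) J/mol = −13.5 kJ/mol.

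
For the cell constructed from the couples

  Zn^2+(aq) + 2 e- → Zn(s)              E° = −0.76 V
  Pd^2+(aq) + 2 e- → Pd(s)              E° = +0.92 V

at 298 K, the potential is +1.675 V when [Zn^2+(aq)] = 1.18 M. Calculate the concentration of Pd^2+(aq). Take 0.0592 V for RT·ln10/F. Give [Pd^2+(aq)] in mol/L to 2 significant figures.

0.80 M

The Pd²⁺/Pd couple has the larger reduction potential, so it is the cathode: E°cell = +0.92 − (−0.76) = +1.68 V and n = 2.
Rearranging E = E° − (0.0592/n)·log Q gives log Q = 2(+1.68 − (+1.675))/0.0592 = 0.169.
For Pd^2+(aq) + Zn(s) → Pd(s) + Zn^2+(aq), the reaction quotient is Q = [Zn^2+(aq)] / [Pd^2+(aq)].
Substituting the known concentrations and solving, log [Pd^2+(aq)] = −0.097 and [Pd^2+(aq)] = 0.80 M.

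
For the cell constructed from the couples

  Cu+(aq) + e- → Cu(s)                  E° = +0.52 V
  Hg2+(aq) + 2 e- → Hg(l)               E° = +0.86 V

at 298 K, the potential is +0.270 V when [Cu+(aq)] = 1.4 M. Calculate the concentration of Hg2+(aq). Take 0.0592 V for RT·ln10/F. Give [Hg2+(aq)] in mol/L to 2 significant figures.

The Hg²⁺/Hg couple has the larger reduction potential, so it is the cathode: E°cell = +0.86 − (+0.52) = +0.34 V and n = 2.
Rearranging E = E° − (0.0592/n)·log Q gives log Q = 2(+0.34 − (+0.270))/0.0592 = 2.365.
For Hg2+(aq) + 2 Cu(s) → Hg(l) + 2 Cu+(aq), the reaction quotient is Q = [Cu+(aq)]^2 / [Hg2+(aq)].
Substituting the known concentrations and solving, log [Hg2+(aq)] = −2.073 and [Hg2+(aq)] = 0.0085 M.

0.0085 M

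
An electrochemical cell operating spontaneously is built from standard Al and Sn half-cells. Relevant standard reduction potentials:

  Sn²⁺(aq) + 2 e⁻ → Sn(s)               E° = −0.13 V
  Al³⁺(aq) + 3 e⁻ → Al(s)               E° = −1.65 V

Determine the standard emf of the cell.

Of the two couples in this cell, the one with the more positive reduction potential is reduced at the cathode: here that is Sn²⁺/Sn (−0.13 V); Al³⁺/Al (−1.65 V) is the anode.
E°cell = E°(cathode) − E°(anode) = −0.13 − (−1.65) = +1.52 V.

+1.52 V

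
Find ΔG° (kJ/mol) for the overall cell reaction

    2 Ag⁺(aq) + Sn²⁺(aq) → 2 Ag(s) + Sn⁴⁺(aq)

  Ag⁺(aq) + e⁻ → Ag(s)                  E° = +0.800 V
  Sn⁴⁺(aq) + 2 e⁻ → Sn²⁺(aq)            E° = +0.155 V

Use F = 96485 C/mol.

In the reaction as written Ag⁺(aq) is reduced, so the Ag⁺/Ag couple is the cathode and Sn⁴⁺/Sn²⁺ is the anode.
E°cell = +0.800 − (+0.155) = +0.645 V; balancing electrons gives n = 2.
ΔG° = −nFE°cell = −(2)(96485)(+0.645) J/mol = −124 kJ/mol.

−124 kJ/mol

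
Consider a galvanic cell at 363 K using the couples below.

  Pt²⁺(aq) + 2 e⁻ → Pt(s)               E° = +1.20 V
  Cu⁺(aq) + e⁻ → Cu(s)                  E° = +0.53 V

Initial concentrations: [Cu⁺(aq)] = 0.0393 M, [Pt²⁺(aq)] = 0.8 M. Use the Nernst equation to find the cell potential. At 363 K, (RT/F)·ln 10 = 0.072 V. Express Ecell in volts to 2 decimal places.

Since E°(Pt²⁺/Pt) > E°(Cu⁺/Cu), Pt²⁺/Pt serves as the cathode.
The standard potential is +1.20 − (+0.53) = +0.67 V and the balanced reaction transfers n = 2 electrons.
Balancing gives Pt²⁺(aq) + 2 Cu(s) → Pt(s) + 2 Cu⁺(aq); hence Q = [Cu⁺(aq)]^2 / [Pt²⁺(aq)] = 0.00193 (log Q = −2.714).
Applying E = E° − (RT ln10/nF)·log Q gives +0.67 − (0.072/2)(−2.714) = +0.77 V.

+0.77 V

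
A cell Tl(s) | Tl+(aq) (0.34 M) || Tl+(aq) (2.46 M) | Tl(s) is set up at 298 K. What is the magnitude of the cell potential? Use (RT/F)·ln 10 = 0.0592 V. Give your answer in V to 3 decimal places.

0.051 V

For a concentration cell E°cell = 0, since both electrodes use the same couple.
The compartment with the higher Tl+(aq) concentration (2.46 M) acts as the cathode; ions are reduced there and produced at the dilute (0.34 M) anode.
With n = 1, Ecell = −(0.0592/1)·log([dilute]/[conc]) = −(0.0592/1)·log(0.34/2.46) = +0.051 V.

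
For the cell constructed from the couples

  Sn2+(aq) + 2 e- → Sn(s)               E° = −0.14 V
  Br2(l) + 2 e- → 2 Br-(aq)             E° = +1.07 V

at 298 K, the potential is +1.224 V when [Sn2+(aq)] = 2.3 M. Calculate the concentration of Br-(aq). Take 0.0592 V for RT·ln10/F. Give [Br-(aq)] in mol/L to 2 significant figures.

Br₂/Br⁻ is the cathode (higher E°); E°cell = +1.07 − (−0.14) = +1.21 V with n = 2.
Rearranging E = E° − (0.0592/n)·log Q gives log Q = 2(+1.21 − (+1.224))/0.0592 = −0.473.
Balancing electrons gives Br2(l) + Sn(s) → 2 Br-(aq) + Sn2+(aq); thus Q = [Br-(aq)]^2·[Sn2+(aq)].
Substituting the known concentrations and solving, log [Br-(aq)] = −0.417 and [Br-(aq)] = 0.38 M.

0.38 M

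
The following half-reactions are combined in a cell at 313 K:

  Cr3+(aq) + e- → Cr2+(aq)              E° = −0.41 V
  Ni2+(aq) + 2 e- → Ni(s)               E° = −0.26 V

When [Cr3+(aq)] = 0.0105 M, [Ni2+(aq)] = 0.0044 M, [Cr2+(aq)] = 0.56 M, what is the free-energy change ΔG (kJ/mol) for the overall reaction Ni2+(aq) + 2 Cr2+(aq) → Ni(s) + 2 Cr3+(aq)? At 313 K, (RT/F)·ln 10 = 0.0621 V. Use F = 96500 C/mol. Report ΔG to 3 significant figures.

−35.5 kJ/mol

The standard cell potential is −0.26 − (−0.41) = +0.15 V, with n = 2 electrons in the balanced equation.
The reaction quotient is [Cr3+(aq)]^2 / ([Ni2+(aq)]·[Cr2+(aq)]^2) = 0.0799; by Nernst, E = +0.15 − (0.0621/2)(−1.097) = +0.1841 V.
ΔG = −nFE = −(2)(96500)(+0.1841) J/mol = −35.5 kJ/mol.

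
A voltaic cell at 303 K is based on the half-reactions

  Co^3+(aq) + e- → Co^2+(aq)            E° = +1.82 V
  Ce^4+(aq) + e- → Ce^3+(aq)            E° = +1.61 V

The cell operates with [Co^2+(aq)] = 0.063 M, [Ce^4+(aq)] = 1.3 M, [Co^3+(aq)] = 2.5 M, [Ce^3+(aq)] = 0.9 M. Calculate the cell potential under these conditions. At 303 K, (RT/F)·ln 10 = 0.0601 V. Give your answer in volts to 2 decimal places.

+0.30 V

Co³⁺/Co²⁺ is reduced (cathode, E° = +1.82 V) and Ce⁴⁺/Ce³⁺ is oxidized (anode).
E°cell = E°cat − E°an = +1.82 − (+1.61) = +0.21 V; n = 1.
For the overall reaction Co^3+(aq) + Ce^3+(aq) → Co^2+(aq) + Ce^4+(aq), Q = ([Co^2+(aq)]·[Ce^4+(aq)]) / ([Co^3+(aq)]·[Ce^3+(aq)]) = 0.0364, giving log Q = −1.439.
Applying E = E° − (RT ln10/nF)·log Q gives +0.21 − (0.0601/1)(−1.439) = +0.30 V.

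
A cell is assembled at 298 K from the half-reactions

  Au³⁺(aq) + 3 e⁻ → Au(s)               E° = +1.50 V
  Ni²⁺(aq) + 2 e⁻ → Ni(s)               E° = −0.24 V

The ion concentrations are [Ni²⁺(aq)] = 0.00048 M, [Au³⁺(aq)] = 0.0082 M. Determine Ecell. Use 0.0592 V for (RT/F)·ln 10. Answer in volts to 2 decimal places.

Since E°(Au³⁺/Au) > E°(Ni²⁺/Ni), Au³⁺/Au serves as the cathode.
The standard potential is +1.50 − (−0.24) = +1.74 V and the balanced reaction transfers n = 6 electrons.
For the overall reaction 2 Au³⁺(aq) + 3 Ni(s) → 2 Au(s) + 3 Ni²⁺(aq), Q = [Ni²⁺(aq)]^3 / [Au³⁺(aq)]^2 = 1.64×10^−6, giving log Q = −5.784.
E = E° − (0.0592/n)·log Q = +1.74 − (0.0592/6)(−5.784) = +1.80 V.

+1.80 V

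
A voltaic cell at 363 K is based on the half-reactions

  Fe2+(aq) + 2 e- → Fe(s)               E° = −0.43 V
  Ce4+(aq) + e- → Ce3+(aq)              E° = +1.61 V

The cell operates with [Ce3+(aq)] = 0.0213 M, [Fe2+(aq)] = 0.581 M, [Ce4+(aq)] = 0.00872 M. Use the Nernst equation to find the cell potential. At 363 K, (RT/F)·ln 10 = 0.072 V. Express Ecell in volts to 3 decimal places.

+2.021 V

Since E°(Ce⁴⁺/Ce³⁺) > E°(Fe²⁺/Fe), Ce⁴⁺/Ce³⁺ serves as the cathode.
The standard potential is +1.61 − (−0.43) = +2.04 V and the balanced reaction transfers n = 2 electrons.
Balancing gives 2 Ce4+(aq) + Fe(s) → 2 Ce3+(aq) + Fe2+(aq); hence Q = ([Ce3+(aq)]^2·[Fe2+(aq)]) / [Ce4+(aq)]^2 = 3.47 (log Q = 0.540).
By the Nernst equation, E = +2.04 − (0.072/2)·(0.540) = +2.021 V.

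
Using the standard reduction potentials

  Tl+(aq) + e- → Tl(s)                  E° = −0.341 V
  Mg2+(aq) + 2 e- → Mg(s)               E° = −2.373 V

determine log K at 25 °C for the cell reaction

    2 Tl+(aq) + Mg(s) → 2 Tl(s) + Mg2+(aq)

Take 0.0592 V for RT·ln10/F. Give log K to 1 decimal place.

The Tl⁺/Tl couple is reduced (cathode); E°cell = −0.341 − (−2.373) = +2.032 V with n = 2.
At equilibrium E = 0, so log K = nE°cell / 0.0592 = (2)(+2.032) / 0.0592 = 68.6.

log K = 68.6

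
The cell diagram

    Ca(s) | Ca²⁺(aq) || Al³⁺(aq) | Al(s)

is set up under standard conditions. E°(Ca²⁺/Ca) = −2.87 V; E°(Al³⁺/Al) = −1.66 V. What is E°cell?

By convention the left-hand electrode in cell notation is the anode (oxidation) and the right-hand electrode is the cathode (reduction).
E°cell = E°(right) − E°(left) = −1.66 − (−2.87) = +1.21 V.

+1.21 V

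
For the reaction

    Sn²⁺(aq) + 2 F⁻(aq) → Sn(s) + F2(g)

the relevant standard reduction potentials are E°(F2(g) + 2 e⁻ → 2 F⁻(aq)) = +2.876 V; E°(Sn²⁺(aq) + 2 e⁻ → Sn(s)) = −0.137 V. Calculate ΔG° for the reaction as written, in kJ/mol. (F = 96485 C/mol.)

In the reaction as written Sn²⁺(aq) is reduced, so the Sn²⁺/Sn couple is the cathode and F₂/F⁻ is the anode.
E°cell = −0.137 − (+2.876) = −3.013 V; balancing electrons gives n = 2.
ΔG° = −nFE°cell = −(2)(96485)(−3.013) J/mol = +581 kJ/mol.

+581 kJ/mol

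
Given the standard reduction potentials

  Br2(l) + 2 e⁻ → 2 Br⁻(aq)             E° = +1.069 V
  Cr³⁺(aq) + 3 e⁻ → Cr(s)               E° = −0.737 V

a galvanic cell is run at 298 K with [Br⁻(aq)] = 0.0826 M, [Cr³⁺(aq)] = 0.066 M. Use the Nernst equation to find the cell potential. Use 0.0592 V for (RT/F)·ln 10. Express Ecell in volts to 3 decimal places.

Since E°(Br₂/Br⁻) > E°(Cr³⁺/Cr), Br₂/Br⁻ serves as the cathode.
E°cell = E°cat − E°an = +1.069 − (−0.737) = +1.806 V; n = 6.
For the overall reaction 3 Br2(l) + 2 Cr(s) → 6 Br⁻(aq) + 2 Cr³⁺(aq), Q = [Br⁻(aq)]^6·[Cr³⁺(aq)]^2 = 1.38×10^−9, giving log Q = −8.859.
E = E° − (0.0592/n)·log Q = +1.806 − (0.0592/6)(−8.859) = +1.893 V.

+1.893 V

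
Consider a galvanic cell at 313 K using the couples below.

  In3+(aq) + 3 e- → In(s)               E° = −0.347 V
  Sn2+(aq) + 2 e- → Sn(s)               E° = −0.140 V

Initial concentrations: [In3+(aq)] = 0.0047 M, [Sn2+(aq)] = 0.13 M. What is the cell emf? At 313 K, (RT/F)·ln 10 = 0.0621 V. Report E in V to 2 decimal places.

The Sn²⁺/Sn couple has the more positive E°, so it is the cathode; In³⁺/In is the anode.
E°cell = E°cat − E°an = −0.140 − (−0.347) = +0.207 V; n = 6.
Balancing gives 3 Sn2+(aq) + 2 In(s) → 3 Sn(s) + 2 In3+(aq); hence Q = [In3+(aq)]^2 / [Sn2+(aq)]^3 = 0.0101 (log Q = −1.998).
E = E° − (0.0621/n)·log Q = +0.207 − (0.0621/6)(−1.998) = +0.23 V.

+0.23 V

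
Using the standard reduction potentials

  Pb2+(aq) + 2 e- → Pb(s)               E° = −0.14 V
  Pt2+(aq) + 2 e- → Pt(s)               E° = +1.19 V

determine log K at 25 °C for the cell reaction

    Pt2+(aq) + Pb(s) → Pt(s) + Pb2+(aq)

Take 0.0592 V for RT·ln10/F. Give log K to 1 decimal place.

The Pt²⁺/Pt couple is reduced (cathode); E°cell = +1.19 − (−0.14) = +1.33 V with n = 2.
At equilibrium E = 0, so log K = nE°cell / 0.0592 = (2)(+1.33) / 0.0592 = 44.9.

log K = 44.9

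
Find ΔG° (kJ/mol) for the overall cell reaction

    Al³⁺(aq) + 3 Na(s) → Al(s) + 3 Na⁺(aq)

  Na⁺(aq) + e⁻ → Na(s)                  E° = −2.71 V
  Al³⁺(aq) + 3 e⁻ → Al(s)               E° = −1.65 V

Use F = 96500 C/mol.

−307 kJ/mol

In the reaction as written Al³⁺(aq) is reduced, so the Al³⁺/Al couple is the cathode and Na⁺/Na is the anode.
E°cell = −1.65 − (−2.71) = +1.06 V; balancing electrons gives n = 3.
ΔG° = −nFE°cell = −(3)(96500)(+1.06) J/mol = −307 kJ/mol.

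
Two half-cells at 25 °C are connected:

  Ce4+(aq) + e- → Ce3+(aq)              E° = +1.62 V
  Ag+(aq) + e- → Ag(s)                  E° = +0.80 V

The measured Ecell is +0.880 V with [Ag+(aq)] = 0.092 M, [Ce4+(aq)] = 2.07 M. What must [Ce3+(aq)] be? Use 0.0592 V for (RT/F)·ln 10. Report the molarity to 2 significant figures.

2.2 M

The Ce⁴⁺/Ce³⁺ couple has the larger reduction potential, so it is the cathode: E°cell = +1.62 − (+0.80) = +0.82 V and n = 1.
Rearranging E = E° − (0.0592/n)·log Q gives log Q = 1(+0.82 − (+0.880))/0.0592 = −1.014.
Balancing electrons gives Ce4+(aq) + Ag(s) → Ce3+(aq) + Ag+(aq); thus Q = ([Ce3+(aq)]·[Ag+(aq)]) / [Ce4+(aq)].
Solving for the unknown gives log [Ce3+(aq)] = 0.338, so [Ce3+(aq)] ≈ 2.2 M.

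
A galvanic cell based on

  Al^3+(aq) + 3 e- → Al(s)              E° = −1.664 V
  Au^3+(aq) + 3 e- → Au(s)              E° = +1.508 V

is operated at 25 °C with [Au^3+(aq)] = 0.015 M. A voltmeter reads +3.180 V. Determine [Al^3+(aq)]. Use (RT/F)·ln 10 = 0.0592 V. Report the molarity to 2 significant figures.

0.0059 M

Au³⁺/Au is the cathode (higher E°); E°cell = +1.508 − (−1.664) = +3.172 V with n = 3.
Since E = E° − (0.0592/n)·log Q, log Q = n(E° − E)/0.0592 = −0.405.
The balanced reaction is Au^3+(aq) + Al(s) → Au(s) + Al^3+(aq), so Q = [Al^3+(aq)] / [Au^3+(aq)].
Isolating [Al^3+(aq)] in Q = 10^{−0.405} yields log [Al^3+(aq)] = −2.229, i.e. 0.0059 M.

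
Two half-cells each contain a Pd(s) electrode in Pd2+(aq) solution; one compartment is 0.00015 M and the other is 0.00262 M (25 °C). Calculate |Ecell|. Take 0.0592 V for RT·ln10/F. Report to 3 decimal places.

0.037 V

For a concentration cell E°cell = 0, since both electrodes use the same couple.
The compartment with the higher Pd2+(aq) concentration (0.00262 M) acts as the cathode; ions are reduced there and produced at the dilute (0.00015 M) anode.
With n = 2, Ecell = −(0.0592/2)·log([dilute]/[conc]) = −(0.0592/2)·log(0.00015/0.00262) = +0.037 V.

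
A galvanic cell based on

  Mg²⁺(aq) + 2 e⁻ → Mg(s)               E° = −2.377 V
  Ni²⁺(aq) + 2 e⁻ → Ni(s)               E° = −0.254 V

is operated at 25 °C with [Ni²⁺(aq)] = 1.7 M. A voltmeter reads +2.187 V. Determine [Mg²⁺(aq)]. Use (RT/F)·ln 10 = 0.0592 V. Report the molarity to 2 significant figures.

0.012 M

The Ni²⁺/Ni couple has the larger reduction potential, so it is the cathode: E°cell = −0.254 − (−2.377) = +2.123 V and n = 2.
From the Nernst equation, log Q = n(E° − E)/0.0592 = 2·(+2.123 − (+2.187))/0.0592 = −2.162.
Balancing electrons gives Ni²⁺(aq) + Mg(s) → Ni(s) + Mg²⁺(aq); thus Q = [Mg²⁺(aq)] / [Ni²⁺(aq)].
Solving for the unknown gives log [Mg²⁺(aq)] = −1.932, so [Mg²⁺(aq)] ≈ 0.012 M.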